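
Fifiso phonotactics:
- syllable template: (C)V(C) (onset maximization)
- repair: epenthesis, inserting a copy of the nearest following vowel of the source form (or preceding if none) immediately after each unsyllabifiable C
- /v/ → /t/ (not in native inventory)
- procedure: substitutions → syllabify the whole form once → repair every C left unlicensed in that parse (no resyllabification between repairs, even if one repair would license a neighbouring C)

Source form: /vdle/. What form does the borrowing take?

Substitution: /v/ → /t/, giving /tdle/.
The consonants /t/, /d/ cannot be parsed into a legal (C)V(C) syllable (at most one coda consonant is licensed; onsets are limited to one consonant).
Epenthesis after each stranded consonant: /t/ → /te/, /d/ → /de/.

tedele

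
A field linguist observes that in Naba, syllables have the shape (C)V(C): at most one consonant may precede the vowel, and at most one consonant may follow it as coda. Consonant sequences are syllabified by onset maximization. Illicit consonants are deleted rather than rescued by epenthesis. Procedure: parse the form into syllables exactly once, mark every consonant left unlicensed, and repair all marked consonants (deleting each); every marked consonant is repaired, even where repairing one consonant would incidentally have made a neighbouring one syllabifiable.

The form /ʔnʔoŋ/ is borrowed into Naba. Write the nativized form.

Under (C)V(C), the unsyllabifiable consonants are /ʔ/, /n/ (at most one coda consonant is licensed; onsets are limited to one consonant).
Each unlicensed consonant is deleted: /ʔ/, /n/.

ʔoŋ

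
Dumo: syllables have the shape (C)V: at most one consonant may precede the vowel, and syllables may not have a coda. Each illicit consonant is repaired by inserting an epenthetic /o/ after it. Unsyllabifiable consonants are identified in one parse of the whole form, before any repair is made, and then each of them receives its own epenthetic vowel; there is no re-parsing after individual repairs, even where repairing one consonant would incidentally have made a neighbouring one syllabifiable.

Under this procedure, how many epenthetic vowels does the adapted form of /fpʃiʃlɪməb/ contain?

The unsyllabifiable consonants are /f/, /p/, /ʃ/, /b/; each receives one epenthetic vowel.

4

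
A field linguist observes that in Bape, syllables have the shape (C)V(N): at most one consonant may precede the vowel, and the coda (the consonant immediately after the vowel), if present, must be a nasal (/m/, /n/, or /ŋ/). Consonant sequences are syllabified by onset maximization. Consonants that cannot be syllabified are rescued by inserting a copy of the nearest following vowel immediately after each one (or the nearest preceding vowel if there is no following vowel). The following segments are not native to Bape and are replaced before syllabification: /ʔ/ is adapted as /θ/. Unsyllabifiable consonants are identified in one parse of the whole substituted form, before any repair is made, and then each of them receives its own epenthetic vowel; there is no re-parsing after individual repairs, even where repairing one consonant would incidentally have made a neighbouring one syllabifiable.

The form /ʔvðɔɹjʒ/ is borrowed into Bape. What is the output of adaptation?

θɔvɔðɔɹɔjɔʒɔ

Substitution: /ʔ/ → /θ/, giving /θvðɔɹjʒ/.
Syllabifying with onset maximization leaves /θ/, /v/, /ɹ/, /j/, /ʒ/ stranded (only a nasal (/m/, /n/, or /ŋ/) is licensed in coda position; onsets are limited to one consonant).
Each unlicensed consonant becomes the onset of a new syllable: /θ/ → /θɔ/, /v/ → /vɔ/, /ɹ/ → /ɹɔ/, /j/ → /jɔ/, /ʒ/ → /ʒɔ/.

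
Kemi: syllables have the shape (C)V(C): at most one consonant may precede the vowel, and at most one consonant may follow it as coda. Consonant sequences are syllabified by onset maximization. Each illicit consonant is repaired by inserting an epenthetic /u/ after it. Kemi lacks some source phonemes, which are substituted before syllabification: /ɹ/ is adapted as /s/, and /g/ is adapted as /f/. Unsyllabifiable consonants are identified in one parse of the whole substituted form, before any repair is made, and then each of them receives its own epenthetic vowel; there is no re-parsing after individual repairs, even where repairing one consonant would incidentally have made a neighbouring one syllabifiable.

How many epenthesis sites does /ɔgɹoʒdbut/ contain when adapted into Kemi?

1

After substitution the input is /ɔfsoʒdbut/.
The unsyllabifiable consonants are /d/; each receives one epenthetic vowel.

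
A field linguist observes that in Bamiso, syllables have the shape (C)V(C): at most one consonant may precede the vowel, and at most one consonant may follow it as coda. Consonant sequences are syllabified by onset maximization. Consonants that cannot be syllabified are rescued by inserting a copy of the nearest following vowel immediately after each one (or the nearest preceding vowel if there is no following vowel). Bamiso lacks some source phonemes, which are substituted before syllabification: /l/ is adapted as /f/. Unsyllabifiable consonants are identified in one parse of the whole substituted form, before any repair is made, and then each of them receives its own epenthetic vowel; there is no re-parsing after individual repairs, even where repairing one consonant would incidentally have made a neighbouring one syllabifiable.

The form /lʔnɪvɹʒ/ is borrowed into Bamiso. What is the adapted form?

Substitution: /l/ → /f/, giving /fʔnɪvɹʒ/.
The consonants /f/, /ʔ/, /ɹ/, /ʒ/ cannot be parsed into a legal (C)V(C) syllable (at most one coda consonant is licensed; onsets are limited to one consonant).
Epenthesis after each stranded consonant: /f/ → /fɪ/, /ʔ/ → /ʔɪ/, /ɹ/ → /ɹɪ/, /ʒ/ → /ʒɪ/.

fɪʔɪnɪvɹɪʒɪ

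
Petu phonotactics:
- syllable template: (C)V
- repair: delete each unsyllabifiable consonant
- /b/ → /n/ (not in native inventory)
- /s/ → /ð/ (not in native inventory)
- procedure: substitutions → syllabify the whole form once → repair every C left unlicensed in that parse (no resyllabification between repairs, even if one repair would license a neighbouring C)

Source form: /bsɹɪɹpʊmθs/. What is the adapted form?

Substitution: /b/ → /n/, /s/ → /ð/, giving /nðɹɪɹpʊmθð/.
Under (C)V, the unsyllabifiable consonants are /n/, /ð/, /ɹ/, /m/, /θ/, /ð/ (no codas are permitted; onsets are limited to one consonant).
Each unlicensed consonant is deleted: /n/, /ð/, /ɹ/, /m/, /θ/, /ð/.

ɹɪpʊ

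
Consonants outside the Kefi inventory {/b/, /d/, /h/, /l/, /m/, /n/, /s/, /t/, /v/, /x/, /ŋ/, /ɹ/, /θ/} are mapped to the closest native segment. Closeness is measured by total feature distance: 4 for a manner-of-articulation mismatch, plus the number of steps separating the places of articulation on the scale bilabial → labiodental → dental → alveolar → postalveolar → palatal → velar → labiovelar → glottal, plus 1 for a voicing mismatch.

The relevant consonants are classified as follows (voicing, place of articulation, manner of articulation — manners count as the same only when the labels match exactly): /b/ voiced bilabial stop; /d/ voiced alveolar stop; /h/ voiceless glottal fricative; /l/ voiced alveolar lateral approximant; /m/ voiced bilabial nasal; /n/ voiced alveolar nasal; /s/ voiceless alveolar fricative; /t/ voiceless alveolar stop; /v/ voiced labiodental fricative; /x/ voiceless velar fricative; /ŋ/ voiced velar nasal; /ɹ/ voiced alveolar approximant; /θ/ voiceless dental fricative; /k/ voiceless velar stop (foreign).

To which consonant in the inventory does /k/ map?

/t/ is closest: same manner (stop), place distance 3 (velar→alveolar), same voicing; total 3. Next closest is /d/ at distance 4.

t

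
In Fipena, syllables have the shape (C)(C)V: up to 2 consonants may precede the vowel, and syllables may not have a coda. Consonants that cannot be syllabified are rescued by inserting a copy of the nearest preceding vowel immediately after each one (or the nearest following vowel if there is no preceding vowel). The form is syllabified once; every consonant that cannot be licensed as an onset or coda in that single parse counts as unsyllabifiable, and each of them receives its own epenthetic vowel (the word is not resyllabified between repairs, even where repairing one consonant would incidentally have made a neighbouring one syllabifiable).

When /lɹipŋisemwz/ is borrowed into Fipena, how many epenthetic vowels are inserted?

3

The unsyllabifiable consonants are /m/, /w/, /z/; each receives one epenthetic vowel.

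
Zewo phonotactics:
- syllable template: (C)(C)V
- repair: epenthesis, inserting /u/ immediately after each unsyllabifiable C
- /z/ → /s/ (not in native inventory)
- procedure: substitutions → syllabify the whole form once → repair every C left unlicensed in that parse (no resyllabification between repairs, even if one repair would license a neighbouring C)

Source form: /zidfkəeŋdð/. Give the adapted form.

sidufkəeŋuduðu

Substitution: /z/ → /s/, giving /sidfkəeŋdð/.
Syllabifying with onset maximization leaves /d/, /ŋ/, /d/, /ð/ stranded (no codas are permitted; onsets may contain at most 2 consonants).
Each unlicensed consonant becomes the onset of a new syllable: /d/ → /du/, /ŋ/ → /ŋu/, /d/ → /du/, /ð/ → /ðu/.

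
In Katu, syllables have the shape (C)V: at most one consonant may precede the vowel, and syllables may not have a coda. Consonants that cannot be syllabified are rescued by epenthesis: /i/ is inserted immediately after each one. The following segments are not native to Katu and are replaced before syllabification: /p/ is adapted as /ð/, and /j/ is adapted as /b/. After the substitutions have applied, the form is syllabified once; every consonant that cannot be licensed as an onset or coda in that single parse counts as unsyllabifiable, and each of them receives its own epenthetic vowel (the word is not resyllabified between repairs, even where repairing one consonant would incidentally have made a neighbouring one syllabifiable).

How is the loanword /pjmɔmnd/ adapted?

ðibimɔminidi

Substitution: /p/ → /ð/, /j/ → /b/, giving /ðbmɔmnd/.
The consonants /ð/, /b/, /m/, /n/, /d/ cannot be parsed into a legal (C)V syllable (no codas are permitted; onsets are limited to one consonant).
Epenthesis after each stranded consonant: /ð/ → /ði/, /b/ → /bi/, /m/ → /mi/, /n/ → /ni/, /d/ → /di/.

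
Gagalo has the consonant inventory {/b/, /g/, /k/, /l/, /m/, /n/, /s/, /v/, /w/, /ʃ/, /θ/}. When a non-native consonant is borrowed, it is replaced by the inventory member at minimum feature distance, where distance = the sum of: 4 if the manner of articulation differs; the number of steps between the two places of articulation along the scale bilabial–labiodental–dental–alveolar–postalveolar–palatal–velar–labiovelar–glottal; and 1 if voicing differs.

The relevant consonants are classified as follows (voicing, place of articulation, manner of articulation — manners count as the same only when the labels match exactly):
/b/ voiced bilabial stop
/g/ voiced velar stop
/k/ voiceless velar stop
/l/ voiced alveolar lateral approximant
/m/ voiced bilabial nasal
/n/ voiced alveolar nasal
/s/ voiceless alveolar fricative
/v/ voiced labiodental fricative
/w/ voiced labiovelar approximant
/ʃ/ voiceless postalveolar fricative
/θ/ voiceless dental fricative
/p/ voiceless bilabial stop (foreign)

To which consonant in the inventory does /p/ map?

/b/ is closest: same manner (stop), place distance 0 (bilabial→bilabial), voicing differs (+1); total 1. Next closest is /m/ at distance 5.

b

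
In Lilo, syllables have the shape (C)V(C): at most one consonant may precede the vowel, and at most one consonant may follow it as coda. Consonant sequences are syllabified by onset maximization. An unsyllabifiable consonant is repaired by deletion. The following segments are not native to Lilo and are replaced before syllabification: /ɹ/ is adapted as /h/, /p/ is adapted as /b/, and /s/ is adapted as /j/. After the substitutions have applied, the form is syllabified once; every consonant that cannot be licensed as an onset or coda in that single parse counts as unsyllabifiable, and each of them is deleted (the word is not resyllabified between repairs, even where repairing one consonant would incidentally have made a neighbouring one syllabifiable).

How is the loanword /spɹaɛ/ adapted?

haɛ

Substitution: /s/ → /j/, /p/ → /b/, /ɹ/ → /h/, giving /jbhaɛ/.
The consonants /j/, /b/ cannot be parsed into a legal (C)V(C) syllable (at most one coda consonant is licensed; onsets are limited to one consonant).
Deletion applies to /j/, /b/.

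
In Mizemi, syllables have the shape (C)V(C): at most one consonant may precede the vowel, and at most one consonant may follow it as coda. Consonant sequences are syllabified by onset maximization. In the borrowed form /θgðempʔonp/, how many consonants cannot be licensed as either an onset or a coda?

4

Under (C)V(C), the unsyllabifiable consonants are /θ/, /g/, /p/, /p/ (at most one coda consonant is licensed; onsets are limited to one consonant).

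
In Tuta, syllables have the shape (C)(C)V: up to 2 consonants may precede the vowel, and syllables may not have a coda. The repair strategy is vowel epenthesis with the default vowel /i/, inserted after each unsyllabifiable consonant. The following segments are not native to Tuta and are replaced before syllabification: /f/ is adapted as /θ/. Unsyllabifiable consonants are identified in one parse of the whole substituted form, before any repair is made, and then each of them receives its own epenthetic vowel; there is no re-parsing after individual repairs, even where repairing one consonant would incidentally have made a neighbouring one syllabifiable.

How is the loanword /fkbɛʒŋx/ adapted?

Substitution: /f/ → /θ/, giving /θkbɛʒŋx/.
Under (C)(C)V, the unsyllabifiable consonants are /θ/, /ʒ/, /ŋ/, /x/ (no codas are permitted; onsets may contain at most 2 consonants).
Inserting the epenthetic vowel yields /θ/ → /θi/, /ʒ/ → /ʒi/, /ŋ/ → /ŋi/, /x/ → /xi/.

θikbɛʒiŋixi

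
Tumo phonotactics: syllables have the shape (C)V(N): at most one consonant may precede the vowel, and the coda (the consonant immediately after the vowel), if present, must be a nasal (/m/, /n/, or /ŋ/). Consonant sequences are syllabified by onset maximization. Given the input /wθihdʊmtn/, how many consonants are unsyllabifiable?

Syllabifying with onset maximization leaves /w/, /h/, /t/, /n/ stranded (only a nasal (/m/, /n/, or /ŋ/) is licensed in coda position; onsets are limited to one consonant).

4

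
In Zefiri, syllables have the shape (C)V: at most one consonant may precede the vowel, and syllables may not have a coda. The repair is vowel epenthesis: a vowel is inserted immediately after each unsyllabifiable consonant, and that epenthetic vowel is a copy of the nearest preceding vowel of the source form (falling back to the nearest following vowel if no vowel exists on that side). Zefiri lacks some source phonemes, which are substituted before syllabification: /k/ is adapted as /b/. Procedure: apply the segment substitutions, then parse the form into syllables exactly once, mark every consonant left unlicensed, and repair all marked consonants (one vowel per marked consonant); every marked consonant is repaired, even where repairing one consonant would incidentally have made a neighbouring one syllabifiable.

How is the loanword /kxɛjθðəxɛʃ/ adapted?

Substitution: /k/ → /b/, giving /bxɛjθðəxɛʃ/.
The consonants /b/, /j/, /θ/, /ʃ/ cannot be parsed into a legal (C)V syllable (no codas are permitted; onsets are limited to one consonant).
Inserting the epenthetic vowel yields /b/ → /bɛ/, /j/ → /jɛ/, /θ/ → /θɛ/, /ʃ/ → /ʃɛ/.

bɛxɛjɛθɛðəxɛʃɛ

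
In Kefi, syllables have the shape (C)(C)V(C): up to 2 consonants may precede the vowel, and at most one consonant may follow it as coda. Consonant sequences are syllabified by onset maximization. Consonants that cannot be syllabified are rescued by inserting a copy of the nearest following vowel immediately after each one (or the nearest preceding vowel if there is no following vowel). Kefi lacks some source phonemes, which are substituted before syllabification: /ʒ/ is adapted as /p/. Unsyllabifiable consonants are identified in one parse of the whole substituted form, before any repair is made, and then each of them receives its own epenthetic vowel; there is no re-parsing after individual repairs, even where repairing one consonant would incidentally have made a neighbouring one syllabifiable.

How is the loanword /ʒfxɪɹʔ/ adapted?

Substitution: /ʒ/ → /p/, giving /pfxɪɹʔ/.
The consonants /p/, /ʔ/ cannot be parsed into a legal (C)(C)V(C) syllable (at most one coda consonant is licensed; onsets may contain at most 2 consonants).
Each unlicensed consonant becomes the onset of a new syllable: /p/ → /pɪ/, /ʔ/ → /ʔɪ/.

pɪfxɪɹʔɪ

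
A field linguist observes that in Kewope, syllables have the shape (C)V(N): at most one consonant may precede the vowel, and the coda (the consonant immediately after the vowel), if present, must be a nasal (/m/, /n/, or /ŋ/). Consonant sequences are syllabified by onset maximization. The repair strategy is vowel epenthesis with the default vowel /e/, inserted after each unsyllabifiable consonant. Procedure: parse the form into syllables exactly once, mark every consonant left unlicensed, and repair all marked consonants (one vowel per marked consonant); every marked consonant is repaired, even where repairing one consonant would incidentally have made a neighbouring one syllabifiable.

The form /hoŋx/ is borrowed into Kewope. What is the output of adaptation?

Syllabifying with onset maximization leaves /x/ stranded (only a nasal (/m/, /n/, or /ŋ/) is licensed in coda position; onsets are limited to one consonant).
Each unlicensed consonant becomes the onset of a new syllable: /x/ → /xe/.

hoŋxe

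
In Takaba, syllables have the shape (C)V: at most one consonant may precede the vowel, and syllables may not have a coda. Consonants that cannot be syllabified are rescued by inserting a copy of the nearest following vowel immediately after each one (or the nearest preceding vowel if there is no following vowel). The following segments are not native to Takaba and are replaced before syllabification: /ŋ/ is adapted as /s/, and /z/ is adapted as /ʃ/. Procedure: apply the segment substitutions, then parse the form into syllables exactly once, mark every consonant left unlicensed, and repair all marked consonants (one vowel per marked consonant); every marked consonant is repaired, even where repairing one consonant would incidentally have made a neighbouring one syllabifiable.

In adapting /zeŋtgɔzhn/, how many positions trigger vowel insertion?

After substitution the input is /ʃestgɔʃhn/.
The unsyllabifiable consonants are /s/, /t/, /ʃ/, /h/, /n/; each receives one epenthetic vowel.

5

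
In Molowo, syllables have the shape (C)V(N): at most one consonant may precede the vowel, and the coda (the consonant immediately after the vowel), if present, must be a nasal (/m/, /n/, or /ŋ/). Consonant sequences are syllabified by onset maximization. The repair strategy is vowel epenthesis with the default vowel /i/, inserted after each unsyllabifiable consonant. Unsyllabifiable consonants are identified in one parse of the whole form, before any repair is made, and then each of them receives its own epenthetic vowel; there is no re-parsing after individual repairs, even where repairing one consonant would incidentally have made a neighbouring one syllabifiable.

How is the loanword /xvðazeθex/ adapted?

xiviðazeθexi

Under (C)V(N), the unsyllabifiable consonants are /x/, /v/, /x/ (only a nasal (/m/, /n/, or /ŋ/) is licensed in coda position; onsets are limited to one consonant).
Epenthesis after each stranded consonant: /x/ → /xi/, /v/ → /vi/, /x/ → /xi/.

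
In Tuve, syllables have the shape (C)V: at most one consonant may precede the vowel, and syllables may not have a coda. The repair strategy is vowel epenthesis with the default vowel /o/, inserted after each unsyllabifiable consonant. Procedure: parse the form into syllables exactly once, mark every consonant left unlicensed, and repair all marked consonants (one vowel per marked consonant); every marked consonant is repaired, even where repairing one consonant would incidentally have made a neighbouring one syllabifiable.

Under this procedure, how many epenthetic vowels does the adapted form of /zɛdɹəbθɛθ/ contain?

The unsyllabifiable consonants are /d/, /b/, /θ/; each receives one epenthetic vowel.

3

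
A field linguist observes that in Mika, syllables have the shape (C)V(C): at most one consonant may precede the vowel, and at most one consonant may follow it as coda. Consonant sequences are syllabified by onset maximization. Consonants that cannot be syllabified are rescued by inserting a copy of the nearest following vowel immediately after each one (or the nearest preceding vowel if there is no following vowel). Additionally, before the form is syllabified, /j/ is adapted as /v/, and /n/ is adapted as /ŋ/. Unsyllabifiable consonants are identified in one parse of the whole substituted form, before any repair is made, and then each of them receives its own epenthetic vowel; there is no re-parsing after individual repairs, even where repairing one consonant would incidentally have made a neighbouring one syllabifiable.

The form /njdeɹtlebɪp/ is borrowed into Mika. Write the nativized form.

Substitution: /n/ → /ŋ/, /j/ → /v/, giving /ŋvdeɹtlebɪp/.
The consonants /ŋ/, /v/, /t/ cannot be parsed into a legal (C)V(C) syllable (at most one coda consonant is licensed; onsets are limited to one consonant).
Epenthesis after each stranded consonant: /ŋ/ → /ŋe/, /v/ → /ve/, /t/ → /te/.

ŋevedeɹtelebɪp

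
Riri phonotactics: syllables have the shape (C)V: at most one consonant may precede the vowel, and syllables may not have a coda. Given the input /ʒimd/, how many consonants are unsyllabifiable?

2

Under (C)V, the unsyllabifiable consonants are /m/, /d/ (no codas are permitted; onsets are limited to one consonant).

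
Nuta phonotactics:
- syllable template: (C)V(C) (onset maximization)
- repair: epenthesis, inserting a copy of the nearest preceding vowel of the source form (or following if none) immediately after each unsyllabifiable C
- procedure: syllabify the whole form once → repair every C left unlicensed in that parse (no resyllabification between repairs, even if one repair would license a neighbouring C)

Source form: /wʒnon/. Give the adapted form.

The consonants /w/, /ʒ/ cannot be parsed into a legal (C)V(C) syllable (at most one coda consonant is licensed; onsets are limited to one consonant).
Epenthesis after each stranded consonant: /w/ → /wo/, /ʒ/ → /ʒo/.

woʒonon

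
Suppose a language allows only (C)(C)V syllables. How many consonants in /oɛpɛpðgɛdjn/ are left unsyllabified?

4

Syllabifying with onset maximization leaves /p/, /d/, /j/, /n/ stranded (no codas are permitted; onsets may contain at most 2 consonants).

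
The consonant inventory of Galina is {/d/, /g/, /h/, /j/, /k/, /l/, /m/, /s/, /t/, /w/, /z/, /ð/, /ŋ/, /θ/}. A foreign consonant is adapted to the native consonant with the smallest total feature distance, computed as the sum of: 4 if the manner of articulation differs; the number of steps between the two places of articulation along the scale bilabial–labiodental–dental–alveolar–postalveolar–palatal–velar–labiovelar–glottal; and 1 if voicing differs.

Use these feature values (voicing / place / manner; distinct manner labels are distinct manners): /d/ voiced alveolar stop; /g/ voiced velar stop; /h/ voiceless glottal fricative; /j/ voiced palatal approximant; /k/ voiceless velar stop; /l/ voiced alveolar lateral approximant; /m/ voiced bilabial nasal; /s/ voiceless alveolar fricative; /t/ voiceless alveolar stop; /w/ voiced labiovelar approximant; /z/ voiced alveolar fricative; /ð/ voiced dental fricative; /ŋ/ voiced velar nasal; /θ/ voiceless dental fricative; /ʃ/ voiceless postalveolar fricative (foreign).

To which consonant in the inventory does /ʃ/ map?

/s/ is closest: same manner (fricative), place distance 1 (postalveolar→alveolar), same voicing; total 1. Next closest is /z/ at distance 2.

s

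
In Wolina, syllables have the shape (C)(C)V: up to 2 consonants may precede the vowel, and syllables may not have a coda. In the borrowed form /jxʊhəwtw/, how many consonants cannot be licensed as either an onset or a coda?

Under (C)(C)V, the unsyllabifiable consonants are /w/, /t/, /w/ (no codas are permitted; onsets may contain at most 2 consonants).

3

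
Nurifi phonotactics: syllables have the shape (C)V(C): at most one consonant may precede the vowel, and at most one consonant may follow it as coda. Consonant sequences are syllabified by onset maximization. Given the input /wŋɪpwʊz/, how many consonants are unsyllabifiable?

Syllabifying with onset maximization leaves /w/ stranded (at most one coda consonant is licensed; onsets are limited to one consonant).

1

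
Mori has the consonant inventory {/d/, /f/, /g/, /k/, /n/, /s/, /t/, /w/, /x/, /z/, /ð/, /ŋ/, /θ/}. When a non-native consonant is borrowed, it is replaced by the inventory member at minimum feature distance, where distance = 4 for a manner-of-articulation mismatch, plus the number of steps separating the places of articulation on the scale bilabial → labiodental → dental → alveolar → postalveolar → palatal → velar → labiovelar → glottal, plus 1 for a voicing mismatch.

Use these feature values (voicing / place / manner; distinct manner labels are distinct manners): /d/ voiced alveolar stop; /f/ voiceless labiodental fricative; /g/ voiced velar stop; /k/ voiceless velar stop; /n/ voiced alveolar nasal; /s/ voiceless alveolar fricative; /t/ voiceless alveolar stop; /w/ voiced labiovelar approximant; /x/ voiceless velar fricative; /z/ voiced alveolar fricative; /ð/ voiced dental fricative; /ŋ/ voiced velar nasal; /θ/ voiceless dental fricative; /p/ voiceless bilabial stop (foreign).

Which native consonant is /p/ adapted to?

/t/ is closest: same manner (stop), place distance 3 (bilabial→alveolar), same voicing; total 3. Next closest is /d/ at distance 4.

t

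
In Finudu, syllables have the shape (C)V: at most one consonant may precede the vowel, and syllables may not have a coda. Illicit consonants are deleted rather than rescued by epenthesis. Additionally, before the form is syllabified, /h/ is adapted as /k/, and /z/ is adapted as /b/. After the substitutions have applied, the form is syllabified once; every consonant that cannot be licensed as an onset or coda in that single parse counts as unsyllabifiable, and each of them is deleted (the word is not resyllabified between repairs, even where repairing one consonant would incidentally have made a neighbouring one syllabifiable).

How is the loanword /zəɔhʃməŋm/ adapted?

bəɔmə

Substitution: /z/ → /b/, /h/ → /k/, giving /bəɔkʃməŋm/.
Under (C)V, the unsyllabifiable consonants are /k/, /ʃ/, /ŋ/, /m/ (no codas are permitted; onsets are limited to one consonant).
Deleting the stranded consonants removes /k/, /ʃ/, /ŋ/, /m/.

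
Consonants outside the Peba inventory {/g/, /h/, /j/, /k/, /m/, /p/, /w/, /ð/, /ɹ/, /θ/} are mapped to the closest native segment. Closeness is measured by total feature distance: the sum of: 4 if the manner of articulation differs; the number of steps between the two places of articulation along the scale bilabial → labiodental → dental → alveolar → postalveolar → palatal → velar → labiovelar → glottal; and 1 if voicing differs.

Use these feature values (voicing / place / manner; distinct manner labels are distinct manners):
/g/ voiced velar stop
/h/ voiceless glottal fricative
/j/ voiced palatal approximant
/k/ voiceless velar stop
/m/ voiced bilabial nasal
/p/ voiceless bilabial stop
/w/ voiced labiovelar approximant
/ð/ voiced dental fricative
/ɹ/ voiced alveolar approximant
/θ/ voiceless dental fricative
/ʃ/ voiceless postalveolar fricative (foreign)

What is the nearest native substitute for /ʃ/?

θ

/θ/ is closest: same manner (fricative), place distance 2 (postalveolar→dental), same voicing; total 2. Next closest is /ð/ at distance 3.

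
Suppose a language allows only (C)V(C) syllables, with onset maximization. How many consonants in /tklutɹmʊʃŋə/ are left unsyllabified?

The consonants /t/, /k/, /ɹ/ cannot be parsed into a legal (C)V(C) syllable (at most one coda consonant is licensed; onsets are limited to one consonant).

3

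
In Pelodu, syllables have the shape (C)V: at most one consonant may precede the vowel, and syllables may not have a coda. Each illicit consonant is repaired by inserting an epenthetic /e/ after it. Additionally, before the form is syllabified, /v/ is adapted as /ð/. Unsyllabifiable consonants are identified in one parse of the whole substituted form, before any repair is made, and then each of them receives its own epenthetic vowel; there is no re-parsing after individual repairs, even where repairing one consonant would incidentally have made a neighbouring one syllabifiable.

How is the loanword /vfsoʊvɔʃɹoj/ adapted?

ðefesoʊðɔʃeɹoje

Substitution: /v/ → /ð/, giving /ðfsoʊðɔʃɹoj/.
The consonants /ð/, /f/, /ʃ/, /j/ cannot be parsed into a legal (C)V syllable (no codas are permitted; onsets are limited to one consonant).
Epenthesis after each stranded consonant: /ð/ → /ðe/, /f/ → /fe/, /ʃ/ → /ʃe/, /j/ → /je/.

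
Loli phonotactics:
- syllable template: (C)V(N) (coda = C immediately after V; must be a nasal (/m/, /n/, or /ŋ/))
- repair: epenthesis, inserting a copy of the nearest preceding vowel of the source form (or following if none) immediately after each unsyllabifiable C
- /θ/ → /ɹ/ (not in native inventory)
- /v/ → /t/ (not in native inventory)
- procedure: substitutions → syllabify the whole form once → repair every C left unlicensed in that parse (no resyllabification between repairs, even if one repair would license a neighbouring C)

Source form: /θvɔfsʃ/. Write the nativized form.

Substitution: /θ/ → /ɹ/, /v/ → /t/, giving /ɹtɔfsʃ/.
Syllabifying with onset maximization leaves /ɹ/, /f/, /s/, /ʃ/ stranded (only a nasal (/m/, /n/, or /ŋ/) is licensed in coda position; onsets are limited to one consonant).
Each unlicensed consonant becomes the onset of a new syllable: /ɹ/ → /ɹɔ/, /f/ → /fɔ/, /s/ → /sɔ/, /ʃ/ → /ʃɔ/.

ɹɔtɔfɔsɔʃɔ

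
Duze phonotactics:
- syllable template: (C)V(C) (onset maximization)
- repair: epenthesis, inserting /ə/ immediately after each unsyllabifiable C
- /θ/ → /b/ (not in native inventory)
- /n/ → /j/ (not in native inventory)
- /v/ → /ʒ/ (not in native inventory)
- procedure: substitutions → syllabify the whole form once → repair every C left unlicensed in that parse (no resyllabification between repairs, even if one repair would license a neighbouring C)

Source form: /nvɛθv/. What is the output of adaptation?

jəʒɛbʒə

Substitution: /n/ → /j/, /v/ → /ʒ/, /θ/ → /b/, giving /jʒɛbʒ/.
The consonants /j/, /ʒ/ cannot be parsed into a legal (C)V(C) syllable (at most one coda consonant is licensed; onsets are limited to one consonant).
Epenthesis after each stranded consonant: /j/ → /jə/, /ʒ/ → /ʒə/.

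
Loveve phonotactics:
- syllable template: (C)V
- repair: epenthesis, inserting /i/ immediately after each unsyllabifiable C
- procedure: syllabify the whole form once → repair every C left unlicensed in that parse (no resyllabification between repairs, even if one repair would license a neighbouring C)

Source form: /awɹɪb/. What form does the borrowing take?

Under (C)V, the unsyllabifiable consonants are /w/, /b/ (no codas are permitted; onsets are limited to one consonant).
Inserting the epenthetic vowel yields /w/ → /wi/, /b/ → /bi/.

awiɹɪbi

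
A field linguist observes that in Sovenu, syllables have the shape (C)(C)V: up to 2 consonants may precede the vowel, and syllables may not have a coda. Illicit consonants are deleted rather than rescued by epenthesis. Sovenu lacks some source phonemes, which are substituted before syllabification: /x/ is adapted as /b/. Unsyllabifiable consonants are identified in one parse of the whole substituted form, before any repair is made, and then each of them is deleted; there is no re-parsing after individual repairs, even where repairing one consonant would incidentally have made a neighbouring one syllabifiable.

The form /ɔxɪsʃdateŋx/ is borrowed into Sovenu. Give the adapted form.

ɔbɪʃdate

Substitution: /x/ → /b/, giving /ɔbɪsʃdateŋb/.
Syllabifying with onset maximization leaves /s/, /ŋ/, /b/ stranded (no codas are permitted; onsets may contain at most 2 consonants).
Deleting the stranded consonants removes /s/, /ŋ/, /b/.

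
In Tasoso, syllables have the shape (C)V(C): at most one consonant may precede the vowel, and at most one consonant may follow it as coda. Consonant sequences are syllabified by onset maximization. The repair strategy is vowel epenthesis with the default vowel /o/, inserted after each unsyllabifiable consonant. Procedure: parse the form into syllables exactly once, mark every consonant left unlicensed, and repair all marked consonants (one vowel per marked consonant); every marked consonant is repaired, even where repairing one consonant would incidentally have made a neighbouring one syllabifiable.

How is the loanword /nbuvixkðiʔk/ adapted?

Under (C)V(C), the unsyllabifiable consonants are /n/, /k/, /k/ (at most one coda consonant is licensed; onsets are limited to one consonant).
Inserting the epenthetic vowel yields /n/ → /no/, /k/ → /ko/, /k/ → /ko/.

nobuvixkoðiʔko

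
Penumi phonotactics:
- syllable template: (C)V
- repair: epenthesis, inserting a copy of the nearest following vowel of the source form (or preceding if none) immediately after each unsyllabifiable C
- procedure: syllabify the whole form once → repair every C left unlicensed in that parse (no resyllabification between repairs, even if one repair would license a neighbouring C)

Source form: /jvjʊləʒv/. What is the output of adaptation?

jʊvʊjʊləʒəvə

Under (C)V, the unsyllabifiable consonants are /j/, /v/, /ʒ/, /v/ (no codas are permitted; onsets are limited to one consonant).
Epenthesis after each stranded consonant: /j/ → /jʊ/, /v/ → /vʊ/, /ʒ/ → /ʒə/, /v/ → /və/.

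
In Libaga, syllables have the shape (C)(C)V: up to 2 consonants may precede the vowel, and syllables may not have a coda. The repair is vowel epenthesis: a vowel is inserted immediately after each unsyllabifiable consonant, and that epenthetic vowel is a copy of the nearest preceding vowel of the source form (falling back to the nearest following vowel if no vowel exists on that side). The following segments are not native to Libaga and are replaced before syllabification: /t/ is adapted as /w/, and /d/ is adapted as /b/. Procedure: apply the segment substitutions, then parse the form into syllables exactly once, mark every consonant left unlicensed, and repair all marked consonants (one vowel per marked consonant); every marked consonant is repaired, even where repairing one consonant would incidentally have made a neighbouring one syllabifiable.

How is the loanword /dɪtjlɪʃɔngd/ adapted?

bɪwɪjlɪʃɔnɔgɔbɔ

Substitution: /d/ → /b/, /t/ → /w/, giving /bɪwjlɪʃɔngb/.
The consonants /w/, /n/, /g/, /b/ cannot be parsed into a legal (C)(C)V syllable (no codas are permitted; onsets may contain at most 2 consonants).
Inserting the epenthetic vowel yields /w/ → /wɪ/, /n/ → /nɔ/, /g/ → /gɔ/, /b/ → /bɔ/.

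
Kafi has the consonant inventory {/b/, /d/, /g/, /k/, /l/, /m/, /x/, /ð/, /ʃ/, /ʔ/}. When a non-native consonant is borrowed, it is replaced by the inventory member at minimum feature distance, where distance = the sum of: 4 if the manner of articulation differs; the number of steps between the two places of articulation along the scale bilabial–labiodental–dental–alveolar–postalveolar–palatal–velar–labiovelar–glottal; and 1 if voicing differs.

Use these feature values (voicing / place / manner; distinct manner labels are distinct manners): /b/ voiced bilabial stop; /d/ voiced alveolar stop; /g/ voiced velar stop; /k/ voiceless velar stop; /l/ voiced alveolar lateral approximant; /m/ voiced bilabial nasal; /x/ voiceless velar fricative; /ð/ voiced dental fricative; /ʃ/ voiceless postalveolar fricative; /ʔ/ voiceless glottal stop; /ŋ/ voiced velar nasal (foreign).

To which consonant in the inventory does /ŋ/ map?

/g/ is closest: manner differs (nasal→stop, +4), place distance 0 (velar→velar), same voicing; total 4. Next closest is /k/ at distance 5.

g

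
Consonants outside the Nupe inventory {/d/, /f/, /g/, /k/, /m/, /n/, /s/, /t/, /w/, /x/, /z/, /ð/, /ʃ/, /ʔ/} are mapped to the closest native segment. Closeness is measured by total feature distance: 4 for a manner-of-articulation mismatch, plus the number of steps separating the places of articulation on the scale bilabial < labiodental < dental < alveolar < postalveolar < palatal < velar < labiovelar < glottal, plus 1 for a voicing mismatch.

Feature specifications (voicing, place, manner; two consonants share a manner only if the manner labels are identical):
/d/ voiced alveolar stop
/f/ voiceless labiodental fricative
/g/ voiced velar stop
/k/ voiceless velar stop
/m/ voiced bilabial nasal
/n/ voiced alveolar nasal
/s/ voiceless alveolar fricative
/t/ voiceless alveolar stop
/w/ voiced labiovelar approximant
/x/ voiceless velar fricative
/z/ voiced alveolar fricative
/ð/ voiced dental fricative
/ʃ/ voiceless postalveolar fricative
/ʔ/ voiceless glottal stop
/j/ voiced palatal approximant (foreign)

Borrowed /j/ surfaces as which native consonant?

w

/w/ is closest: same manner (approximant), place distance 2 (palatal→labiovelar), same voicing; total 2. Next closest is /g/ at distance 5.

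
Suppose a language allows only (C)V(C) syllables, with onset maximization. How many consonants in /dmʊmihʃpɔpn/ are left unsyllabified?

Syllabifying with onset maximization leaves /d/, /ʃ/, /n/ stranded (at most one coda consonant is licensed; onsets are limited to one consonant).

3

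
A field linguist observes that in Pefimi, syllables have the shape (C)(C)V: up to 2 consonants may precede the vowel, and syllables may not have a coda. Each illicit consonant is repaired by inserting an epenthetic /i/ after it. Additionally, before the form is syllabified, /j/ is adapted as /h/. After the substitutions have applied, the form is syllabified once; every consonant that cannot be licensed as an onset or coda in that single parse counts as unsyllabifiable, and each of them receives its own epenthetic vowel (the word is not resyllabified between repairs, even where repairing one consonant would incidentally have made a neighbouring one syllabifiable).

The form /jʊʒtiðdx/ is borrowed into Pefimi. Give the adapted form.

hʊʒtiðidixi

Substitution: /j/ → /h/, giving /hʊʒtiðdx/.
Syllabifying with onset maximization leaves /ð/, /d/, /x/ stranded (no codas are permitted; onsets may contain at most 2 consonants).
Each unlicensed consonant becomes the onset of a new syllable: /ð/ → /ði/, /d/ → /di/, /x/ → /xi/.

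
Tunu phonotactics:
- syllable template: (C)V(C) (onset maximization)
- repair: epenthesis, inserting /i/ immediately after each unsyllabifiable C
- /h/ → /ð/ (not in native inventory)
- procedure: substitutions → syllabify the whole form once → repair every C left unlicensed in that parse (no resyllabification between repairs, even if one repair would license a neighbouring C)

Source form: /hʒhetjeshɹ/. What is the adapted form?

Substitution: /h/ → /ð/, giving /ðʒðetjesðɹ/.
Syllabifying with onset maximization leaves /ð/, /ʒ/, /ð/, /ɹ/ stranded (at most one coda consonant is licensed; onsets are limited to one consonant).
Epenthesis after each stranded consonant: /ð/ → /ði/, /ʒ/ → /ʒi/, /ð/ → /ði/, /ɹ/ → /ɹi/.

ðiʒiðetjesðiɹi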